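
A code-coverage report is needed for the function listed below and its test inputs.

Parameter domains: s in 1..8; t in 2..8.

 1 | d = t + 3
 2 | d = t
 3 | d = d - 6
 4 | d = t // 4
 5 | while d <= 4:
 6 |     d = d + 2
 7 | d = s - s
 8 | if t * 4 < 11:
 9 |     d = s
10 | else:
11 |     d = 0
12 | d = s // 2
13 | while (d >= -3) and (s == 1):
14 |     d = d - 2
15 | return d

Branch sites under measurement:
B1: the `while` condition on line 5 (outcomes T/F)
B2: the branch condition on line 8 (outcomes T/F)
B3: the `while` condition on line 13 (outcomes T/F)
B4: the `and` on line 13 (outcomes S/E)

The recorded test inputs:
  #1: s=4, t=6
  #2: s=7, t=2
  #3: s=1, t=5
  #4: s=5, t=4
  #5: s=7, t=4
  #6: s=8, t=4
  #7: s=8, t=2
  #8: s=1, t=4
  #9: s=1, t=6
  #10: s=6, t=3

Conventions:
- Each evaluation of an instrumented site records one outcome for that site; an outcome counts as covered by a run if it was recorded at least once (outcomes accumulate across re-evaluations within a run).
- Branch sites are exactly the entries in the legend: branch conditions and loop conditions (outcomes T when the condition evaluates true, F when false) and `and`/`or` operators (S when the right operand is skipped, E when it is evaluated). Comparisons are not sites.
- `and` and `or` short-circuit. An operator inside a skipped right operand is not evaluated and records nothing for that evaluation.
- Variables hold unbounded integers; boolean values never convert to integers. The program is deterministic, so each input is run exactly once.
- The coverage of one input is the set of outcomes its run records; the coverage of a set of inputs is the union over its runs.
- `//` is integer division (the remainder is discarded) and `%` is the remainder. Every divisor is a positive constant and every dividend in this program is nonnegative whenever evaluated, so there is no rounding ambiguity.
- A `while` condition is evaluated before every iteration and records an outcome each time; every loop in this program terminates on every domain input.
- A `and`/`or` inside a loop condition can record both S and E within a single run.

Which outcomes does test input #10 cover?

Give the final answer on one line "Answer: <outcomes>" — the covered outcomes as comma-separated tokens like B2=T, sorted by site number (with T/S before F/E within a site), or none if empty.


Tracing the run of input #10 (s=6, t=3):
  B1->T, B1->T, B1->T, B1->F, B2->F, B4->E, B3->F
as a set, this run covers: B1=T, B1=F, B2=F, B3=F, B4=E
Answer: B1=T, B1=F, B2=F, B3=F, B4=E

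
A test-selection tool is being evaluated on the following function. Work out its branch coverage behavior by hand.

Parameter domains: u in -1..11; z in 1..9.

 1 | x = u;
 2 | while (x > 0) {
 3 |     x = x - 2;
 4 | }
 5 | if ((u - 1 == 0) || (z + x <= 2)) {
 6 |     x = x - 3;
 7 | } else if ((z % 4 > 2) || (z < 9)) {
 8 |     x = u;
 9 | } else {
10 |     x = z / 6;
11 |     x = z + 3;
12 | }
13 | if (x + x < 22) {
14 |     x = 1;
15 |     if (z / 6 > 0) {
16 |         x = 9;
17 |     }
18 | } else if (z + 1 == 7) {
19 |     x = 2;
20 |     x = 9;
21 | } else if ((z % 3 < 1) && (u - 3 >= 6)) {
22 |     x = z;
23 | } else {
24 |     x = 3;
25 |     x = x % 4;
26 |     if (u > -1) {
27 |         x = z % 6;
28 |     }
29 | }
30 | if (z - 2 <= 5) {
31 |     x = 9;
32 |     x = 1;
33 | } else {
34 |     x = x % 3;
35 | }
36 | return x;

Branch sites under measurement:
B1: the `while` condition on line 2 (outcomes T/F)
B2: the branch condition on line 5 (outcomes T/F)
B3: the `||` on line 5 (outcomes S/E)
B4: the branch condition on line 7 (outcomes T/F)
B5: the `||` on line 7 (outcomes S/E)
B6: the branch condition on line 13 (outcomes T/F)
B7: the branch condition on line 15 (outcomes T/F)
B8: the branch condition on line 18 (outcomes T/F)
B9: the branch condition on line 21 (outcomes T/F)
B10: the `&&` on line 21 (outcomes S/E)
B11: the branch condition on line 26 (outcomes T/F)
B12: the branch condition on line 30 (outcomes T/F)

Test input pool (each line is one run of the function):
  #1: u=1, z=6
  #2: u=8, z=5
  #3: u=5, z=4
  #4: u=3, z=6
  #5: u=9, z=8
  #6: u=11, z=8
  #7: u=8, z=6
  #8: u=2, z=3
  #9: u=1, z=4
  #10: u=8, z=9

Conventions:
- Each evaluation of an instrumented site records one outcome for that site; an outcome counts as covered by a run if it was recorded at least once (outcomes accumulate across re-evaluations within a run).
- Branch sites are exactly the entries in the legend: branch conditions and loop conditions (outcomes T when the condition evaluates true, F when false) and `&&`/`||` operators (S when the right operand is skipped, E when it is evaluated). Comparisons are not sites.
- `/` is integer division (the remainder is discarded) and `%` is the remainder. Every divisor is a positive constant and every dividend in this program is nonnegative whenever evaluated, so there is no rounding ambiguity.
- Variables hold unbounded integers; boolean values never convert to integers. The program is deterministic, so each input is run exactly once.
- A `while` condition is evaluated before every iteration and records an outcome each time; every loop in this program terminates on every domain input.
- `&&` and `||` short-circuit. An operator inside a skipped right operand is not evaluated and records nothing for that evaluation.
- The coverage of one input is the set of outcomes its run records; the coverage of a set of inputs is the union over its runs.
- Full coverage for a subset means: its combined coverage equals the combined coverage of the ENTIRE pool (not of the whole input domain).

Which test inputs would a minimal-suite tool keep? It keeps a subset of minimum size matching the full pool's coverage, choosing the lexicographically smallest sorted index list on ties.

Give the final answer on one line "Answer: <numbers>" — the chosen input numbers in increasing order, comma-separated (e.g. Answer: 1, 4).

input #1, u=1, z=6: outcomes B1=T, B1=F, B2=T, B3=S, B6=T, B7=T, B12=T
input #2, u=8, z=5: outcomes B1=T, B1=F, B2=F, B3=E, B4=T, B5=E, B6=T, B7=F, B12=T
input #3, u=5, z=4: outcomes B1=T, B1=F, B2=F, B3=E, B4=T, B5=E, B6=T, B7=F, B12=T
input #4, u=3, z=6: outcomes B1=T, B1=F, B2=F, B3=E, B4=T, B5=E, B6=T, B7=T, B12=T
input #5, u=9, z=8: outcomes B1=T, B1=F, B2=F, B3=E, B4=T, B5=E, B6=T, B7=T, B12=F
input #6, u=11, z=8: outcomes B1=T, B1=F, B2=F, B3=E, B4=T, B5=E, B6=F, B8=F, B9=F, B10=S, B11=T, B12=F
input #7, u=8, z=6: outcomes B1=T, B1=F, B2=F, B3=E, B4=T, B5=E, B6=T, B7=T, B12=T
input #8, u=2, z=3: outcomes B1=T, B1=F, B2=F, B3=E, B4=T, B5=S, B6=T, B7=F, B12=T
input #9, u=1, z=4: outcomes B1=T, B1=F, B2=T, B3=S, B6=T, B7=F, B12=T
input #10, u=8, z=9: outcomes B1=T, B1=F, B2=F, B3=E, B4=F, B5=E, B6=F, B8=F, B9=F, B10=E, B11=T, B12=F
the full pool covers 21 outcomes: B1=T, B1=F, B2=T, B2=F, B3=S, B3=E, B4=T, B4=F, B5=S, B5=E, B6=T, B6=F, B7=T, B7=F, B8=F, B9=F, B10=S, B10=E, B11=T, B12=T, B12=F
size 1 is not enough: best union over all size-1 subsets is 12/21
size 2 is not enough: best union over all size-2 subsets is 17/21
size 3 is not enough: best union over all size-3 subsets is 20/21
the canonical winner is {1, 6, 8, 10}: size 4, full 21-outcome coverage, earliest index list among size-4 covers

Answer: 1, 6, 8, 10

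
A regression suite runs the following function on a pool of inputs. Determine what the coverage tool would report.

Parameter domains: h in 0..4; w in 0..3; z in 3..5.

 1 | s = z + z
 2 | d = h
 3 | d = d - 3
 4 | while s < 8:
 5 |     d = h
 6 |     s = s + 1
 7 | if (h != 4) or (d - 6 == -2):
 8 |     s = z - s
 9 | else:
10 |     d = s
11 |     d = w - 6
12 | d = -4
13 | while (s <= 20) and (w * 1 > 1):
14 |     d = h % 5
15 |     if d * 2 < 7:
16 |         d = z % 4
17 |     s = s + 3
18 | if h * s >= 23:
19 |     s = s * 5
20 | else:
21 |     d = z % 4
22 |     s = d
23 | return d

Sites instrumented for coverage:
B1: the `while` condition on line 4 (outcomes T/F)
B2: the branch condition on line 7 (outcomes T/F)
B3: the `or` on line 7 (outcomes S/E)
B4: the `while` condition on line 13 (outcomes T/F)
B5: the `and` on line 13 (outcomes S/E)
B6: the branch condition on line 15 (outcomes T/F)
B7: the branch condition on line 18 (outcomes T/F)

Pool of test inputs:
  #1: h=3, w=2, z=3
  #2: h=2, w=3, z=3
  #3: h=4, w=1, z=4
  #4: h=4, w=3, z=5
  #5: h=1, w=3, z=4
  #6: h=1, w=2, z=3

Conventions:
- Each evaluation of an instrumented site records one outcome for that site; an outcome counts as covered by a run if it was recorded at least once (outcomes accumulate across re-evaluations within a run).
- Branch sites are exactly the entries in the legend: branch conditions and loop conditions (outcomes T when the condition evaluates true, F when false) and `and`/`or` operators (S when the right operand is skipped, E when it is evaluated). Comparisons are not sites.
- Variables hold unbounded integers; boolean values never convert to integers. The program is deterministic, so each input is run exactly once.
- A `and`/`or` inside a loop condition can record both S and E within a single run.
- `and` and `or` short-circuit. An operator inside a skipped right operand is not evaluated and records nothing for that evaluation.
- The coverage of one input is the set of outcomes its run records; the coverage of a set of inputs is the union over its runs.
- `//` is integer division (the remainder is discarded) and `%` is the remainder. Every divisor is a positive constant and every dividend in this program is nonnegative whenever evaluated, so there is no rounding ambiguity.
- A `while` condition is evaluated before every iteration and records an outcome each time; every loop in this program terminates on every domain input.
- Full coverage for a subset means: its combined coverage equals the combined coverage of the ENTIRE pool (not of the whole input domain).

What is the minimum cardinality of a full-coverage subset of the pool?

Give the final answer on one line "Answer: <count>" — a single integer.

#1 (h=3, w=2, z=3) -> covered: B1=T, B1=F, B2=T, B3=S, B4=T, B4=F, B5=S, B5=E, B6=T, B7=T
#2 (h=2, w=3, z=3) -> covered: B1=T, B1=F, B2=T, B3=S, B4=T, B4=F, B5=S, B5=E, B6=T, B7=T
#3 (h=4, w=1, z=4) -> covered: B1=F, B2=F, B3=E, B4=F, B5=E, B7=T
#4 (h=4, w=3, z=5) -> covered: B1=F, B2=F, B3=E, B4=T, B4=F, B5=S, B5=E, B6=F, B7=T
#5 (h=1, w=3, z=4) -> covered: B1=F, B2=T, B3=S, B4=T, B4=F, B5=S, B5=E, B6=T, B7=T
#6 (h=1, w=2, z=3) -> covered: B1=T, B1=F, B2=T, B3=S, B4=T, B4=F, B5=S, B5=E, B6=T, B7=F
together the pool reaches 14 outcomes: B1=T, B1=F, B2=T, B2=F, B3=S, B3=E, B4=T, B4=F, B5=S, B5=E, B6=T, B6=F, B7=T, B7=F
every size-1 subset falls short of the 14 outcomes (best: 10/14)
at size 2, {4, 6} reaches all 14 outcomes; every lexicographically earlier size-2 subset fails

Answer: 2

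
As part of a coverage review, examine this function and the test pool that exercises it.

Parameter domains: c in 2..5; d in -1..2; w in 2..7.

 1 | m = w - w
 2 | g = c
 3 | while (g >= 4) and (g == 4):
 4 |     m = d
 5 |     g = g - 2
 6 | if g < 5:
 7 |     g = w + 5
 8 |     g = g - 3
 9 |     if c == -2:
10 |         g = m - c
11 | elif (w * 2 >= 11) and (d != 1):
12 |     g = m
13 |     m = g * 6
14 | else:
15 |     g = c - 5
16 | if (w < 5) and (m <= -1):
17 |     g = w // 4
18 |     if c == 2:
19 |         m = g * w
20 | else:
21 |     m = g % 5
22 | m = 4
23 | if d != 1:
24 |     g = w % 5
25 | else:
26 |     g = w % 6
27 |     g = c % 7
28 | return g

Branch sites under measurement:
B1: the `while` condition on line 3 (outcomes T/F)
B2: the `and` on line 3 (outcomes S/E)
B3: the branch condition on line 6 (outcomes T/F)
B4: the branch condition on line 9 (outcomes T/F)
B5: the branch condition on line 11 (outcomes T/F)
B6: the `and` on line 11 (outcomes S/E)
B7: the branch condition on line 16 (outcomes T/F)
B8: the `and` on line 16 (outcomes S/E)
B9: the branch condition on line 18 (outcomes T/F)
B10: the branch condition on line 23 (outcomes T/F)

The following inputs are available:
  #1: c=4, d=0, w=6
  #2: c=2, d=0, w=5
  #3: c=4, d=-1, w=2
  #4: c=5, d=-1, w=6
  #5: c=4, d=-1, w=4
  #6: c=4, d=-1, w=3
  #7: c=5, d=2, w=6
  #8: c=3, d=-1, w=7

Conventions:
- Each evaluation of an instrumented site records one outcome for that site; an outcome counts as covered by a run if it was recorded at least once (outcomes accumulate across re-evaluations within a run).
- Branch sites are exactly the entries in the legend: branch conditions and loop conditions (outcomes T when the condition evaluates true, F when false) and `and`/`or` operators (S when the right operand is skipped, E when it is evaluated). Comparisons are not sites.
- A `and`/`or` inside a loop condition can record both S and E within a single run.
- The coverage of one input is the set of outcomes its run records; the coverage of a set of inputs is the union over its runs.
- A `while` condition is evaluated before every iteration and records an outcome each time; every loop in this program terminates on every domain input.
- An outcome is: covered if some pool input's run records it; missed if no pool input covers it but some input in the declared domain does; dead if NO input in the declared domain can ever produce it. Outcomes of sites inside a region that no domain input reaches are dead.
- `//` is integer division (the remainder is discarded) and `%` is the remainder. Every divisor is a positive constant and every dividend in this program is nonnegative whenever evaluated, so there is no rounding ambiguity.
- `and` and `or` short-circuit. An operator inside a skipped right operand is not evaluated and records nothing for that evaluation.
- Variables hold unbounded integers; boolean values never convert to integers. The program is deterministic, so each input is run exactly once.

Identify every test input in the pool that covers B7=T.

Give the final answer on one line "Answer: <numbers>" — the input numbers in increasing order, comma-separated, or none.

input #1 (c=4, d=0, w=6): does not produce B7=T
input #2 (c=2, d=0, w=5): does not produce B7=T
input #3 (c=4, d=-1, w=2): produces B7=T
input #4 (c=5, d=-1, w=6): does not produce B7=T
input #5 (c=4, d=-1, w=4): produces B7=T
input #6 (c=4, d=-1, w=3): produces B7=T
input #7 (c=5, d=2, w=6): does not produce B7=T
input #8 (c=3, d=-1, w=7): does not produce B7=T

Answer: 3, 5, 6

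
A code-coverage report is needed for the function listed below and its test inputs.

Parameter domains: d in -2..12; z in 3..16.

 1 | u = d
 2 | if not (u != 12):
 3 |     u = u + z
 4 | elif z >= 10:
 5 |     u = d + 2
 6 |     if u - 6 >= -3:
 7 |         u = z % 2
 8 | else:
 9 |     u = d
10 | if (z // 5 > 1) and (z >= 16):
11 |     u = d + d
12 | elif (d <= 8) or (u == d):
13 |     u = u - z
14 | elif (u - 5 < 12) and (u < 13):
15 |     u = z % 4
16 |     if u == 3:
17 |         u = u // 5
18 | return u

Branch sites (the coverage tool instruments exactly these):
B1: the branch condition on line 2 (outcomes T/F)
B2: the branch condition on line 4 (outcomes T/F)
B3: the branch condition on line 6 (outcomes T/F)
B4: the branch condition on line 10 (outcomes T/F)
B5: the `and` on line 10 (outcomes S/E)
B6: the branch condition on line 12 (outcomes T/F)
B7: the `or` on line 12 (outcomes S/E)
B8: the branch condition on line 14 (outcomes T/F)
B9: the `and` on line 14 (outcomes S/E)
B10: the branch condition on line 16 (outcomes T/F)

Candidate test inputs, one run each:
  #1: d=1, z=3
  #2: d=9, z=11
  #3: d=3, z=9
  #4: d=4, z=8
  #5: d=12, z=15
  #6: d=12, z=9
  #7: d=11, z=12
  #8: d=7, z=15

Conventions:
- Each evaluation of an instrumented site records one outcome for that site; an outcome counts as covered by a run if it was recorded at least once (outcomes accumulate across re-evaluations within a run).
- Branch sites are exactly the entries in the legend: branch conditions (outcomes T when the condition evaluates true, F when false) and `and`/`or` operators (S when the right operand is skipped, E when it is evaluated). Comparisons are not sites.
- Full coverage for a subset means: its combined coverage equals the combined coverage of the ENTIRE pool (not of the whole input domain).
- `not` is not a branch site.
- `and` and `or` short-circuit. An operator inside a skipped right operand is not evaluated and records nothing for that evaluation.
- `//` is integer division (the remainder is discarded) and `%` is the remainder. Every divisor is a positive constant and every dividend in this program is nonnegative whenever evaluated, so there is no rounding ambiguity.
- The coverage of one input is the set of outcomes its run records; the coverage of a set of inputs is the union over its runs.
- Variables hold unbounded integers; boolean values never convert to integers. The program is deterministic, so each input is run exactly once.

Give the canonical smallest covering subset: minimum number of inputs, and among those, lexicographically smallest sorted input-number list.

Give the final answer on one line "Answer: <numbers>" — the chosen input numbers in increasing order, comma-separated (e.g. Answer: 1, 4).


#1 (d=1, z=3) -> covered: B1=F, B2=F, B4=F, B5=S, B6=T, B7=S
#2 (d=9, z=11) -> covered: B1=F, B2=T, B3=T, B4=F, B5=E, B6=F, B7=E, B8=T, B9=E, B10=T
#3 (d=3, z=9) -> covered: B1=F, B2=F, B4=F, B5=S, B6=T, B7=S
#4 (d=4, z=8) -> covered: B1=F, B2=F, B4=F, B5=S, B6=T, B7=S
#5 (d=12, z=15) -> covered: B1=T, B4=F, B5=E, B6=F, B7=E, B8=F, B9=S
#6 (d=12, z=9) -> covered: B1=T, B4=F, B5=S, B6=F, B7=E, B8=F, B9=S
#7 (d=11, z=12) -> covered: B1=F, B2=T, B3=T, B4=F, B5=E, B6=F, B7=E, B8=T, B9=E, B10=F
#8 (d=7, z=15) -> covered: B1=F, B2=T, B3=T, B4=F, B5=E, B6=T, B7=S
the full pool covers 18 outcomes: B1=T, B1=F, B2=T, B2=F, B3=T, B4=F, B5=S, B5=E, B6=T, B6=F, B7=S, B7=E, B8=T, B8=F, B9=S, B9=E, B10=T, B10=F
size 1 is not enough: best union over all size-1 subsets is 10/18
size 2 is not enough: best union over all size-2 subsets is 14/18
size 3 is not enough: best union over all size-3 subsets is 17/18
the canonical winner is {1, 2, 5, 7}: size 4, full 18-outcome coverage, earliest index list among size-4 covers
Answer: 1, 2, 5, 7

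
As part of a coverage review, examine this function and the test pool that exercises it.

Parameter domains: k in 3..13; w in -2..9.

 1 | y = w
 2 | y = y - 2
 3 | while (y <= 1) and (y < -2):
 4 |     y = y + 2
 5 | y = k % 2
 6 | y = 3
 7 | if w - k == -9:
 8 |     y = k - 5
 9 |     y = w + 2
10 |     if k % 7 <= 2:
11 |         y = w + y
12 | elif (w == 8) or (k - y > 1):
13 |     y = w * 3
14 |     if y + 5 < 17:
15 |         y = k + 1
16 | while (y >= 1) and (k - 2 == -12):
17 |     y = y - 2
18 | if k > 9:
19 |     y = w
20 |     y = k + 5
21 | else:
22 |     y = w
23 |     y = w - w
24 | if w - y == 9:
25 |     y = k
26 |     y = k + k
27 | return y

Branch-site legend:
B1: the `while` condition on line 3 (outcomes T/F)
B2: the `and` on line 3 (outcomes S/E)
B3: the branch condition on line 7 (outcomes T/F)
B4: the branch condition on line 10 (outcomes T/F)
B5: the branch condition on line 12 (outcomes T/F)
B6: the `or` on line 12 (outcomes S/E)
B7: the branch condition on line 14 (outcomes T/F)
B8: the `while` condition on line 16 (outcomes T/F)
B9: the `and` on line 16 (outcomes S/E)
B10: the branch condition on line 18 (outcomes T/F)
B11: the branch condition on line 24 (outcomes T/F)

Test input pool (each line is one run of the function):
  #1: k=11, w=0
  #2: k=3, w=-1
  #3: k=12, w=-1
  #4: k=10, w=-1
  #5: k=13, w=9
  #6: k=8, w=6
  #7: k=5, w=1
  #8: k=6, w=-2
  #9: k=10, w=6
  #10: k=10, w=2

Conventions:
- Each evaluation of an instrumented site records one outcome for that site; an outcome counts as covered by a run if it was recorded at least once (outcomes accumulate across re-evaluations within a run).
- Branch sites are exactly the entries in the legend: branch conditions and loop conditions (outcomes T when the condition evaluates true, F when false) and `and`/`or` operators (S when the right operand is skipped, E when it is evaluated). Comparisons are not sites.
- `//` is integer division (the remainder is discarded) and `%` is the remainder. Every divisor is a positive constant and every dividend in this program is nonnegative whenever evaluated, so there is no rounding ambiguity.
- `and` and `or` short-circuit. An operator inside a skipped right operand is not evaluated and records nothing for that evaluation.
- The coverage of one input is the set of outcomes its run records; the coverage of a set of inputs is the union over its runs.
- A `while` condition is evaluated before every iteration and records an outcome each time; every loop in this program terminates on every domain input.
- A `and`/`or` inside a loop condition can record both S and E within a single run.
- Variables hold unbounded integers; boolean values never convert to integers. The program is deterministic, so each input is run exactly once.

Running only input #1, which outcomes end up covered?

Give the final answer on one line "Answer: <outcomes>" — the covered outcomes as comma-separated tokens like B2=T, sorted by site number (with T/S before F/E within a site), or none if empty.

Simulating input #1 (k=11, w=0) step by step:
  B2->E, B1->F, B3->F, B6->E, B5->T, B7->T, B9->E, B8->F, B10->T, B11->F
distinct outcomes covered: B1=F, B2=E, B3=F, B5=T, B6=E, B7=T, B8=F, B9=E, B10=T, B11=F

Answer: B1=F, B2=E, B3=F, B5=T, B6=E, B7=T, B8=F, B9=E, B10=T, B11=F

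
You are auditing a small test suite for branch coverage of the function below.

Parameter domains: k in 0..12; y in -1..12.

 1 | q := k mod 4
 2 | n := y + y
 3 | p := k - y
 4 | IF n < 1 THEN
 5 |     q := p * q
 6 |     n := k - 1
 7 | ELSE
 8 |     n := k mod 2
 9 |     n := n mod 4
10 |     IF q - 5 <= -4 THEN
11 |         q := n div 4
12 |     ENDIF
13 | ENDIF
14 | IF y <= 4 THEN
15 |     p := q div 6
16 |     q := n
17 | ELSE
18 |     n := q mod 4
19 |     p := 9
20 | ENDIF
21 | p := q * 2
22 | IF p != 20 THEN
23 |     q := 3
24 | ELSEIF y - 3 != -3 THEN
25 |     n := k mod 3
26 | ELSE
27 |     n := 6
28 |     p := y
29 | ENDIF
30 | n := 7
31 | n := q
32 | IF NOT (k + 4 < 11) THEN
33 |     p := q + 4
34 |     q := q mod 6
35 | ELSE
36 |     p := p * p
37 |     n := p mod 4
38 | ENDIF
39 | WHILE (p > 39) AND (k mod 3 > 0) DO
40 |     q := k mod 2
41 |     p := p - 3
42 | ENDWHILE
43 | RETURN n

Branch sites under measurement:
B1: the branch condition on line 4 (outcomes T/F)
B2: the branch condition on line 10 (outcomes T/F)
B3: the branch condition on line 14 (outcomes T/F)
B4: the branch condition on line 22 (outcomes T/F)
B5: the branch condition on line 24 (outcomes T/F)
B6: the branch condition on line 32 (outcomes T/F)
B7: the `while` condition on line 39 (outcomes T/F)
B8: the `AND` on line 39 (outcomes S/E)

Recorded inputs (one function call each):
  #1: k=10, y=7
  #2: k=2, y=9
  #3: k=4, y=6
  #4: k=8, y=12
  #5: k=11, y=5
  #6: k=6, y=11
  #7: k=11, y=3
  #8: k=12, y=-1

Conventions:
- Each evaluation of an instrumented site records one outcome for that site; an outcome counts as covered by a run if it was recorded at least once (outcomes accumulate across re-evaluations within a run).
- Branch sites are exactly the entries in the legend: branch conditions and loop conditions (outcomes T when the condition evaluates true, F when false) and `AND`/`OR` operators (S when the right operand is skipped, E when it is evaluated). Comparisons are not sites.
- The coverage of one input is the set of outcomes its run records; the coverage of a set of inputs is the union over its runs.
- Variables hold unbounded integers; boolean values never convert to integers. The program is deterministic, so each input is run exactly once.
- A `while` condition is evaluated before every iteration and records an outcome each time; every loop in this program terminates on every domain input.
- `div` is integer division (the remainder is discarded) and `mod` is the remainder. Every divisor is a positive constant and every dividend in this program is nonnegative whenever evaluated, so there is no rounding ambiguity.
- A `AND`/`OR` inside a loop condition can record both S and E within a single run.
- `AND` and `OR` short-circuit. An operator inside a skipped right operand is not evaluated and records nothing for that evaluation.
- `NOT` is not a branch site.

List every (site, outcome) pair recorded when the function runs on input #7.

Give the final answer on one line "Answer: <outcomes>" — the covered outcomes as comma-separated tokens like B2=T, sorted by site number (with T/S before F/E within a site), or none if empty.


Running input #7 (k=11, y=3), event by event:
  B1->F, B2->F, B3->T, B4->T, B6->T, B8->S, B7->F
as a set, this run covers: B1=F, B2=F, B3=T, B4=T, B6=T, B7=F, B8=S
Answer: B1=F, B2=F, B3=T, B4=T, B6=T, B7=F, B8=S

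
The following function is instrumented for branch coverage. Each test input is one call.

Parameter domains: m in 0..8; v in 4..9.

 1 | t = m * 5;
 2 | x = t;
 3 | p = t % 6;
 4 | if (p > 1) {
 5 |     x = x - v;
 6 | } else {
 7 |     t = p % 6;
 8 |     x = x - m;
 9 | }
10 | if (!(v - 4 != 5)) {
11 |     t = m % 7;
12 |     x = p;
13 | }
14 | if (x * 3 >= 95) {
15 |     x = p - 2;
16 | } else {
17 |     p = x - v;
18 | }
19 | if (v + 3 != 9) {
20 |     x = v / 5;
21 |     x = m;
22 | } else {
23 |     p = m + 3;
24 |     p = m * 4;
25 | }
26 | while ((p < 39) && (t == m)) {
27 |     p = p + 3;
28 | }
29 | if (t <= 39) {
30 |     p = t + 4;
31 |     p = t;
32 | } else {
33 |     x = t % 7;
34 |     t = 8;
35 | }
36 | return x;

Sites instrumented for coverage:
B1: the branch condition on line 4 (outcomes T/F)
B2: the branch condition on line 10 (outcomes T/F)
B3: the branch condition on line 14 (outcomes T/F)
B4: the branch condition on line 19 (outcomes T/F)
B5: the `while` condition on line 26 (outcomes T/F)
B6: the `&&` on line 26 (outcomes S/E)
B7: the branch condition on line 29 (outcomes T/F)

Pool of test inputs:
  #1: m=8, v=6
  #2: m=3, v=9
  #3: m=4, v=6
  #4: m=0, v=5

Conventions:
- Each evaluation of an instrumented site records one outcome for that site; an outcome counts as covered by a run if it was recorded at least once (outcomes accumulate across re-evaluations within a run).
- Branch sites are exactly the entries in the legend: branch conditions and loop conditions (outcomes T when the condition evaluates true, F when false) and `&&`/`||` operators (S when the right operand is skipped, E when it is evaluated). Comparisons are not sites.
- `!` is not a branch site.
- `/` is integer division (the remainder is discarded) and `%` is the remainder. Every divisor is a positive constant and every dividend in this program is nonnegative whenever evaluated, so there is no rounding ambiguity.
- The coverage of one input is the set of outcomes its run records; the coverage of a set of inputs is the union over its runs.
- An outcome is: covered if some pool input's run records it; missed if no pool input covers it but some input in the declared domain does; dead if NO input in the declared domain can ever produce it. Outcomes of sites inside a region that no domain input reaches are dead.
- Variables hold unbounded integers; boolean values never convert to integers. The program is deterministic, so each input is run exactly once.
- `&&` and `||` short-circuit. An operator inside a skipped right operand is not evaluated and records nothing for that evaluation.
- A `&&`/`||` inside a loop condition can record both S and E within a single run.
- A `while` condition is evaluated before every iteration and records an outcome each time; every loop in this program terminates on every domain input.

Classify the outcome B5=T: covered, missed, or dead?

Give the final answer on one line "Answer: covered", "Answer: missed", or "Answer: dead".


B5=T is recorded by pool input(s) 2, 4 -> covered
Answer: covered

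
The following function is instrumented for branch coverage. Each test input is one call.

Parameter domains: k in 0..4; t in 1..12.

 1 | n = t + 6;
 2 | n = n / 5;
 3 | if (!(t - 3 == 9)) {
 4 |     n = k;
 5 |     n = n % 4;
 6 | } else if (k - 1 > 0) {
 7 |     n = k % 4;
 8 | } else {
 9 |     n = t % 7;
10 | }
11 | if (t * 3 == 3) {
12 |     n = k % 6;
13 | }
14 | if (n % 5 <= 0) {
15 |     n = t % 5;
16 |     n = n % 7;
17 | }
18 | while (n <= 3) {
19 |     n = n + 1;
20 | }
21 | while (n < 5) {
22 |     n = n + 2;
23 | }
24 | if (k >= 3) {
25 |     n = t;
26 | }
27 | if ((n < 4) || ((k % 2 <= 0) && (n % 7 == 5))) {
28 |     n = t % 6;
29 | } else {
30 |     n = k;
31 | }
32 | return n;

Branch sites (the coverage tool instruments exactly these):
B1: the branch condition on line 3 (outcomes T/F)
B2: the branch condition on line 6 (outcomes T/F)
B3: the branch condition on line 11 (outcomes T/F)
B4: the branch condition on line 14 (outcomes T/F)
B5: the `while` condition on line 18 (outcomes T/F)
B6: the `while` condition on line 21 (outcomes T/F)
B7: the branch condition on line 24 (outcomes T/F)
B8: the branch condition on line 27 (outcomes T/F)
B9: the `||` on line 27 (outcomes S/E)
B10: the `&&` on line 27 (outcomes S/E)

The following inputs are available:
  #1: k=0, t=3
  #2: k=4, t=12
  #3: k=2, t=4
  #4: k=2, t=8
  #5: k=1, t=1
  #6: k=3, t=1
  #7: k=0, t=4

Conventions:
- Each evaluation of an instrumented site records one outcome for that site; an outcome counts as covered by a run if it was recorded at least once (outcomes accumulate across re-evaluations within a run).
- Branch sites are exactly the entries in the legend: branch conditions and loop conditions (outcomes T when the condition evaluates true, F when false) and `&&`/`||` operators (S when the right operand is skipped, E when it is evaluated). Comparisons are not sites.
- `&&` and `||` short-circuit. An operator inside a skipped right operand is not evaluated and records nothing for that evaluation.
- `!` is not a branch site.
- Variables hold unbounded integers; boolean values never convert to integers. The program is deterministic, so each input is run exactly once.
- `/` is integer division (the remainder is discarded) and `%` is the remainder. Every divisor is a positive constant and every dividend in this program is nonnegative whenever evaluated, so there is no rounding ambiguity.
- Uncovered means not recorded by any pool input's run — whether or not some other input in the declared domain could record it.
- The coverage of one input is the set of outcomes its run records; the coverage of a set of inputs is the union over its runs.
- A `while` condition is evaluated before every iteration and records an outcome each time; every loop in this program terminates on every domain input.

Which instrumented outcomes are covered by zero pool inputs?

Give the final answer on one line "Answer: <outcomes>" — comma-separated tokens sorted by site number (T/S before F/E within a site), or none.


input #1 (k=0, t=3): events B1->T, B3->F, B4->T, B5->T, B5->F, B6->T, B6->F, B7->F, B9->E, B10->E, B8->F; covers B1=T, B3=F, B4=T, B5=T, B5=F, B6=T, B6=F, B7=F, B8=F, B9=E, B10=E
input #2 (k=4, t=12): events B1->F, B2->T, B3->F, B4->T, B5->T, B5->T, B5->F, B6->T, B6->F, B7->T, B9->E, B10->E, B8->T; covers B1=F, B2=T, B3=F, B4=T, B5=T, B5=F, B6=T, B6=F, B7=T, B8=T, B9=E, B10=E
input #3 (k=2, t=4): events B1->T, B3->F, B4->F, B5->T, B5->T, B5->F, B6->T, B6->F, B7->F, B9->E, B10->E, B8->F; covers B1=T, B3=F, B4=F, B5=T, B5=F, B6=T, B6=F, B7=F, B8=F, B9=E, B10=E
input #4 (k=2, t=8): events B1->T, B3->F, B4->F, B5->T, B5->T, B5->F, B6->T, B6->F, B7->F, B9->E, B10->E, B8->F; covers B1=T, B3=F, B4=F, B5=T, B5=F, B6=T, B6=F, B7=F, B8=F, B9=E, B10=E
input #5 (k=1, t=1): events B1->T, B3->T, B4->F, B5->T, B5->T, B5->T, B5->F, B6->T, B6->F, B7->F, B9->E, B10->S, B8->F; covers B1=T, B3=T, B4=F, B5=T, B5=F, B6=T, B6=F, B7=F, B8=F, B9=E, B10=S
input #6 (k=3, t=1): events B1->T, B3->T, B4->F, B5->T, B5->F, B6->T, B6->F, B7->T, B9->S, B8->T; covers B1=T, B3=T, B4=F, B5=T, B5=F, B6=T, B6=F, B7=T, B8=T, B9=S
input #7 (k=0, t=4): events B1->T, B3->F, B4->T, B5->F, B6->T, B6->F, B7->F, B9->E, B10->E, B8->F; covers B1=T, B3=F, B4=T, B5=F, B6=T, B6=F, B7=F, B8=F, B9=E, B10=E
union over the pool: B1=T, B1=F, B2=T, B3=T, B3=F, B4=T, B4=F, B5=T, B5=F, B6=T, B6=F, B7=T, B7=F, B8=T, B8=F, B9=S, B9=E, B10=S, B10=E
uncovered (1 of 20): B2=F
Answer: B2=F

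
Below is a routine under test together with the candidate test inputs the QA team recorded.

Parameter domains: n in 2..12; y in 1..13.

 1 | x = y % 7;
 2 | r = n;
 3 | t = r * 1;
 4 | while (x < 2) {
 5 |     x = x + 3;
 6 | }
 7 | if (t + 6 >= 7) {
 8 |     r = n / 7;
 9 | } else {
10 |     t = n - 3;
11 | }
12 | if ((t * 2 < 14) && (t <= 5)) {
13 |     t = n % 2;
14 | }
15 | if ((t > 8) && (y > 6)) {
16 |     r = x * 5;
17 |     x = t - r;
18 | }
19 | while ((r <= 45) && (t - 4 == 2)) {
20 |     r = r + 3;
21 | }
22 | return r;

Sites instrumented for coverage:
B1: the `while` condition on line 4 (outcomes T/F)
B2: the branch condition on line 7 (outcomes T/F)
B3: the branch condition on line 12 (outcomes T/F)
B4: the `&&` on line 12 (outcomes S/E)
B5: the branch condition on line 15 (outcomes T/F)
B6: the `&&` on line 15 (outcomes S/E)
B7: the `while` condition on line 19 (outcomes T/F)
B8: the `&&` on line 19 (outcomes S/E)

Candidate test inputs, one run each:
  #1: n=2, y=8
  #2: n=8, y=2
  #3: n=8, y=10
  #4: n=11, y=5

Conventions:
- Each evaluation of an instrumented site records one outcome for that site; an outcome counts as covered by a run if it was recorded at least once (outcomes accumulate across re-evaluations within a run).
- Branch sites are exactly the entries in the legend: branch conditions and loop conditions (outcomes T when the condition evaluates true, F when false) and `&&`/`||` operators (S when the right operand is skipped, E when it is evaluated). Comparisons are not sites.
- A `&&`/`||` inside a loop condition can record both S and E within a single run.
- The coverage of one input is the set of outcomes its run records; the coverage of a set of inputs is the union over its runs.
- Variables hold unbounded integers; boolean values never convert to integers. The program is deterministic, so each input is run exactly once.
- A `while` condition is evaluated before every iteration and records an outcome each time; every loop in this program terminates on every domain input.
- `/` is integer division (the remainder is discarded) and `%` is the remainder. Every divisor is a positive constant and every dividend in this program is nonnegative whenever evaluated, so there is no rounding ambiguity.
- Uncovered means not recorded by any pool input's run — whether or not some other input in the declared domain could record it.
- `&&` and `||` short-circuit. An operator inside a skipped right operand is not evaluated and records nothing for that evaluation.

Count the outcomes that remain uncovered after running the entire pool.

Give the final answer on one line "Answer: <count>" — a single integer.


input #1 (n=2, y=8): events B1->T, B1->F, B2->T, B4->E, B3->T, B6->S, B5->F, B8->E, B7->F; covers B1=T, B1=F, B2=T, B3=T, B4=E, B5=F, B6=S, B7=F, B8=E
input #2 (n=8, y=2): events B1->F, B2->T, B4->S, B3->F, B6->S, B5->F, B8->E, B7->F; covers B1=F, B2=T, B3=F, B4=S, B5=F, B6=S, B7=F, B8=E
input #3 (n=8, y=10): events B1->F, B2->T, B4->S, B3->F, B6->S, B5->F, B8->E, B7->F; covers B1=F, B2=T, B3=F, B4=S, B5=F, B6=S, B7=F, B8=E
input #4 (n=11, y=5): events B1->F, B2->T, B4->S, B3->F, B6->E, B5->F, B8->E, B7->F; covers B1=F, B2=T, B3=F, B4=S, B5=F, B6=E, B7=F, B8=E
union over the pool: B1=T, B1=F, B2=T, B3=T, B3=F, B4=S, B4=E, B5=F, B6=S, B6=E, B7=F, B8=E
uncovered (4 of 16): B2=F, B5=T, B7=T, B8=S
Answer: 4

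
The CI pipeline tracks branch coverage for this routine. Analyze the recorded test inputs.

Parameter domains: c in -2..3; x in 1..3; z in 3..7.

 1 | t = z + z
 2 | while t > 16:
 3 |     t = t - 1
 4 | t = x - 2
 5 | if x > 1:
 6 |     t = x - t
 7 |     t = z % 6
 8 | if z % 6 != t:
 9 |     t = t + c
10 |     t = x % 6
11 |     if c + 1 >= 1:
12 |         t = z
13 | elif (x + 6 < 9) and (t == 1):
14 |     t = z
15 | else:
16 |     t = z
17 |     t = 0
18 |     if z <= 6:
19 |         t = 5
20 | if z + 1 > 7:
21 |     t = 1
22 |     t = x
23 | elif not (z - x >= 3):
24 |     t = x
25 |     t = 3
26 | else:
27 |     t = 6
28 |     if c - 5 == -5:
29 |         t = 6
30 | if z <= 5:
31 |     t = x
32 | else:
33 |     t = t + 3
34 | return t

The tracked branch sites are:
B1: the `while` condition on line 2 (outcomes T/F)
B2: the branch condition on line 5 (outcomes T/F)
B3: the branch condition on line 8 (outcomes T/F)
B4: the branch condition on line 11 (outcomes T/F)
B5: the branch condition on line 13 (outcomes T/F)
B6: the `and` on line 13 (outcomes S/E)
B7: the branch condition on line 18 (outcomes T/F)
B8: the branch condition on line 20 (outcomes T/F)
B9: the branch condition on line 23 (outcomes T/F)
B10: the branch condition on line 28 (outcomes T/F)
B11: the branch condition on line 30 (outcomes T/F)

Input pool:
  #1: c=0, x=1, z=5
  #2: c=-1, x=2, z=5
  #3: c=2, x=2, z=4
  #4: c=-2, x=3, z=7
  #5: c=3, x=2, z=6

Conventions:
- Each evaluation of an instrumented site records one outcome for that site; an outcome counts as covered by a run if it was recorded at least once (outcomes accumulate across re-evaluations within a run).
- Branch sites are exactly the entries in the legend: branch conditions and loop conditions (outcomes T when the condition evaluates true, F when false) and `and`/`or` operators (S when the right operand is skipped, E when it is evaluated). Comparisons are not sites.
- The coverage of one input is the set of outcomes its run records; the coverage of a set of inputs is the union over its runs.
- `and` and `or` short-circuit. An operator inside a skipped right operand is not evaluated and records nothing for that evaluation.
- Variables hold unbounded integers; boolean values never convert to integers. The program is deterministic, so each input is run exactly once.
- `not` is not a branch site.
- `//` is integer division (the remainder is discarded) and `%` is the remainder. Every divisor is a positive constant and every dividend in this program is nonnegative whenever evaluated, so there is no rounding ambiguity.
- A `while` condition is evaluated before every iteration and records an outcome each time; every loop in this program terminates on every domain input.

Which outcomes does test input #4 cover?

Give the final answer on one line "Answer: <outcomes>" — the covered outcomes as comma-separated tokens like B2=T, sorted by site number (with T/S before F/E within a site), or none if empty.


Simulating input #4 (c=-2, x=3, z=7) step by step:
  B1->F, B2->T, B3->F, B6->S, B5->F, B7->F, B8->T, B11->F
collecting distinct outcomes: B1=F, B2=T, B3=F, B5=F, B6=S, B7=F, B8=T, B11=F
Answer: B1=F, B2=T, B3=F, B5=F, B6=S, B7=F, B8=T, B11=F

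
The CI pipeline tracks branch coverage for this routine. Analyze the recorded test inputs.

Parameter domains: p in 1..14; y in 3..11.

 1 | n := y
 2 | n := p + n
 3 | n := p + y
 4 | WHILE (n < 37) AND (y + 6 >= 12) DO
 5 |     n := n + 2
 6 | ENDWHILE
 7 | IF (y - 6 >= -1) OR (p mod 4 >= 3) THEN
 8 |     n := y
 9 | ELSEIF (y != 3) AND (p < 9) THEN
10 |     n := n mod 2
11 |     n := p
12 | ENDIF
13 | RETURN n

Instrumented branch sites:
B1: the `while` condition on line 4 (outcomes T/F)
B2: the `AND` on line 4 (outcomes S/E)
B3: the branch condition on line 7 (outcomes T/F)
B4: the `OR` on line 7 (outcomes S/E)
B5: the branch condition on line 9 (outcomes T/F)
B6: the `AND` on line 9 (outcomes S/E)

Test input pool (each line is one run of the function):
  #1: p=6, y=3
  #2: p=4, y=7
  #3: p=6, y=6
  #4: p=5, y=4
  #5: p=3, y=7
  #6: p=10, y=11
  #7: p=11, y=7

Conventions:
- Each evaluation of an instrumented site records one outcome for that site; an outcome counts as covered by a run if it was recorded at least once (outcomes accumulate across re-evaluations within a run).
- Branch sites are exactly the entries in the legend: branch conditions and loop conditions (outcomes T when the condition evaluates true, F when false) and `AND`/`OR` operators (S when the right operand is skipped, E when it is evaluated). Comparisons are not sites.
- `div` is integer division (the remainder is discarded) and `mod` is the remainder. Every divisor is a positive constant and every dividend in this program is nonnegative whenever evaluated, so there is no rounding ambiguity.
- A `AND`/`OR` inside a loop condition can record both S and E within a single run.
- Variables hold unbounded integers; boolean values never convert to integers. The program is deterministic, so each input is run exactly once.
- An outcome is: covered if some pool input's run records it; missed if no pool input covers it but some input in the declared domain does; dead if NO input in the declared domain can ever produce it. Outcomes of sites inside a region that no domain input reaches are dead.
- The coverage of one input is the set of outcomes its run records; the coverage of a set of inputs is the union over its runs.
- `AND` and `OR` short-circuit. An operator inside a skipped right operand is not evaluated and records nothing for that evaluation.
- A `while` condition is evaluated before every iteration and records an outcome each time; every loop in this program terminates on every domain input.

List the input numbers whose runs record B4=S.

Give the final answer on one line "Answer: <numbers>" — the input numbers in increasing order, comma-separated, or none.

input #1 (p=6, y=3): never hits B4=S
input #2 (p=4, y=7): hits B4=S
input #3 (p=6, y=6): hits B4=S
input #4 (p=5, y=4): never hits B4=S
input #5 (p=3, y=7): hits B4=S
input #6 (p=10, y=11): hits B4=S
input #7 (p=11, y=7): hits B4=S

Answer: 2, 3, 5, 6, 7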